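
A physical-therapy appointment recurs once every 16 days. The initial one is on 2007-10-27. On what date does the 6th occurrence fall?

2008-01-15

The 6th occurrence is 5 intervals after the first: 5 × 16 = 80 days after 2007-10-27.
October has 31 days — 4 days to the end of October leaves 76.
November has 30 days (46 left).
December has 31 days (15 left).
15 days into January → 2008-01-15.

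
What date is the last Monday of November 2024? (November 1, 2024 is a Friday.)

November 2024 begins on a Friday, so the first Monday is November 4 (3 days later).
November 2024 has 30 days. Adding weeks: 4, 11, 18, 25 — the last one ≤ 30 is the 25th.

25 November 2024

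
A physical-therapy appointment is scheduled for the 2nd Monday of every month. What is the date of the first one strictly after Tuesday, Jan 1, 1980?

Jan 1980 starts on a Tuesday; its first Monday is the 7th, so the 2nd Monday is the 14th — Jan 14, 1980.
Jan 14, 1980 is after Jan 1, 1980, so that is the next one.

Jan 14, 1980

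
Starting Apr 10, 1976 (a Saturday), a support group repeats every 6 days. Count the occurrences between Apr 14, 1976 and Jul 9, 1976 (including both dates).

15

Occurrences land 6·i days after Apr 10, 1976 for i = 0, 1, 2, …
Apr 14, 1976 is 4 days after the start; 4 ÷ 6 = 0 remainder 4; since the remainder is 4, round up to i = 1. First occurrence in the window: #2 on Apr 16, 1976 (1×6 = 6 days in).
Jul 9, 1976 is 90 days after the start; 90 ÷ 6 = 15 remainder 0. Last occurrence in the window: #16 on Jul 9, 1976.
Occurrences #2 through #16: 15 in total.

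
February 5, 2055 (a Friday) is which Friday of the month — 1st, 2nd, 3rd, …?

Day 5 falls in week ⌈5/7⌉ of the month.
Days 1–7 hold the 1st Friday, 8–14 the 2nd, 15–21 the 3rd, 22–28 the 4th, 29–31 the 5th.
5 is in the range for the 1st.

1st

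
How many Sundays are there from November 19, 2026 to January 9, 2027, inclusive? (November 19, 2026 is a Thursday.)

7

November 19, 2026 is a Thursday; the first Sunday on or after it is November 22, 2026 (3 days later).
From November 22, 2026 to January 9, 2027: 8 + 31 + 9 = 48 days (rest of November, December, January).
48 ÷ 7 = 6 full weeks with remainder 6, so 6 more Sundays after the first → 7.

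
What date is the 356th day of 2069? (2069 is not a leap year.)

January has 31 days (356 − 31 = 325 remain).
February has 28 days (325 − 28 = 297 remain).
March has 31 days (297 − 31 = 266 remain).
April has 30 days (266 − 30 = 236 remain).
May has 31 days (236 − 31 = 205 remain).
June has 30 days (205 − 30 = 175 remain).
July has 31 days (175 − 31 = 144 remain).
August has 31 days (144 − 31 = 113 remain).
September has 30 days (113 − 30 = 83 remain).
October has 31 days (83 − 31 = 52 remain).
November has 30 days (52 − 30 = 22 remain).
22 into December → December 22.

22 December 2069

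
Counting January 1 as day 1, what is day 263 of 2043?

Jan has 31 days (263 − 31 = 232 remain).
Feb has 28 days (232 − 28 = 204 remain).
Mar has 31 days (204 − 31 = 173 remain).
Apr has 30 days (173 − 30 = 143 remain).
May has 31 days (143 − 31 = 112 remain).
Jun has 30 days (112 − 30 = 82 remain).
Jul has 31 days (82 − 31 = 51 remain).
Aug has 31 days (51 − 31 = 20 remain).
20 into Sep → Sep 20.

Sep 20, 2043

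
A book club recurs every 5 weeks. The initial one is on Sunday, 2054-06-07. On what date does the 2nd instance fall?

The 2nd occurrence is 1 interval after the first: 1 × 35 = 35 days after 2054-06-07.
June has 30 days — 23 days to the end of June leaves 12.
12 days into July → 2054-07-12.

2054-07-12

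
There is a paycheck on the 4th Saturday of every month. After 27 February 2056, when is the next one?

February 2056 starts on a Tuesday; its first Saturday is the 5th, so the 4th Saturday is the 26th — 26 February 2056.
That is not after 27 February 2056, so look at March 2056.
March 2056 starts on a Wednesday; its first Saturday is the 4th, so the 4th Saturday is the 25th — 25 March 2056.

25 March 2056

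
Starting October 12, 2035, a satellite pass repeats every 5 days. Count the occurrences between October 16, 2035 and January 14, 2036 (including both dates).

18

Occurrences land 5·i days after October 12, 2035 for i = 0, 1, 2, …
October 16, 2035 is 4 days after the start; 4 ÷ 5 = 0 remainder 4; since the remainder is 4, round up to i = 1. First occurrence in the window: #2 on October 17, 2035 (1×5 = 5 days in).
January 14, 2036 is 94 days after the start; 94 ÷ 5 = 18 remainder 4. Last occurrence in the window: #19 on January 10, 2036.
Occurrences #2 through #19: 18 in total.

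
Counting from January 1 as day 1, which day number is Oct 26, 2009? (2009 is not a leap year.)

Days in months before Oct: 31 + 28 + 31 + 30 + 31 + 30 + 31 + 31 + 30 = 273.
Plus 26 days into Oct → day 299.

299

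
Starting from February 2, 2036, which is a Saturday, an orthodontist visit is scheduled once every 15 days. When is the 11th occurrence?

July 1, 2036

The 11th occurrence is 10 intervals after the first: 10 × 15 = 150 days after February 2, 2036.
February has 29 days — 27 days to the end of February leaves 123.
March has 31 days (92 left).
April has 30 days (62 left).
May has 31 days (31 left).
June has 30 days (1 left).
1 day into July → July 1, 2036.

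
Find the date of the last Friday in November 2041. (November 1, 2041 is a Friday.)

November 29, 2041

November 2041 begins on a Friday, so the first Friday is November 1.
November 2041 has 30 days. Adding weeks: 1, 8, 15, 22, 29 — the last one ≤ 30 is the 29th.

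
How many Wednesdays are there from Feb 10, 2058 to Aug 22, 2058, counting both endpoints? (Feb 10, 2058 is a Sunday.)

28

Feb 10, 2058 is a Sunday; the first Wednesday on or after it is Feb 13, 2058 (3 days later).
From Feb 13, 2058 to Aug 22, 2058: 15 + 31 + 30 + 31 + 30 + 31 + 22 = 190 days (rest of Feb, Mar, Apr, May, Jun, Jul, Aug).
190 ÷ 7 = 27 full weeks with remainder 1, so 27 more Wednesdays after the first → 28.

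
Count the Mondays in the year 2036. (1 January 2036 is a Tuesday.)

52

1 January 2036 is a Tuesday; the first Monday on or after it is 7 January 2036 (6 days later).
From 7 January 2036 to 31 December 2036: 24 + 29 + 31 + 30 + 31 + 30 + 31 + 31 + 30 + 31 + 30 + 31 = 359 days (rest of January, February, March, April, May, June, July, August, September, October, November, December).
359 ÷ 7 = 51 full weeks with remainder 2, so 51 more Mondays after the first → 52.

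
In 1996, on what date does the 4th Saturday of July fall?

July 1996 begins on a Monday, so the first Saturday is July 6 (5 days later).
The 4th Saturday is 3 weeks later: 6 + 21 = 27.

1996-07-27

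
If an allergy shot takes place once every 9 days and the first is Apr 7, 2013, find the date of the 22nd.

Oct 13, 2013

The 22nd occurrence is 21 intervals after the first: 21 × 9 = 189 days after Apr 7, 2013.
Apr has 30 days — 23 days to the end of Apr leaves 166.
May has 31 days (135 left).
Jun has 30 days (105 left).
Jul has 31 days (74 left).
Aug has 31 days (43 left).
Sep has 30 days (13 left).
13 days into Oct → Oct 13, 2013.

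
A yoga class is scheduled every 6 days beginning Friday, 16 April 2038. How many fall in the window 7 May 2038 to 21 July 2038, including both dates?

Occurrences land 6·i days after 16 April 2038 for i = 0, 1, 2, …
7 May 2038 is 21 days after the start; 21 ÷ 6 = 3 remainder 3; since the remainder is 3, round up to i = 4. First occurrence in the window: #5 on 10 May 2038 (4×6 = 24 days in).
21 July 2038 is 96 days after the start; 96 ÷ 6 = 16 remainder 0. Last occurrence in the window: #17 on 21 July 2038.
Occurrences #5 through #17: 13 in total.

13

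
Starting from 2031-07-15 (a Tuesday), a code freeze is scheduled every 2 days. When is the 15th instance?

2031-08-12

The 15th occurrence is 14 intervals after the first: 14 × 2 = 28 days after 2031-07-15.
July has 31 days — 16 days to the end of July leaves 12.
12 days into August → 2031-08-12.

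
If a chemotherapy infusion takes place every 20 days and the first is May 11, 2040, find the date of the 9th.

Oct 18, 2040

The 9th occurrence is 8 intervals after the first: 8 × 20 = 160 days after May 11, 2040.
May has 31 days — 20 days to the end of May leaves 140.
Jun has 30 days (110 left).
Jul has 31 days (79 left).
Aug has 31 days (48 left).
Sep has 30 days (18 left).
18 days into Oct → Oct 18, 2040.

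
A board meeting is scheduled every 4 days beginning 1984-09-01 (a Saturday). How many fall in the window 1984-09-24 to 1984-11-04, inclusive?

Occurrences land 4·i days after 1984-09-01 for i = 0, 1, 2, …
1984-09-24 is 23 days after the start; 23 ÷ 4 = 5 remainder 3; since the remainder is 3, round up to i = 6. First occurrence in the window: #7 on 1984-09-25 (6×4 = 24 days in).
1984-11-04 is 64 days after the start; 64 ÷ 4 = 16 remainder 0. Last occurrence in the window: #17 on 1984-11-04.
Occurrences #7 through #17: 11 in total.

11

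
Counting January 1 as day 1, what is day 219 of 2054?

2054-08-07

January has 31 days (219 − 31 = 188 remain).
February has 28 days (188 − 28 = 160 remain).
March has 31 days (160 − 31 = 129 remain).
April has 30 days (129 − 30 = 99 remain).
May has 31 days (99 − 31 = 68 remain).
June has 30 days (68 − 30 = 38 remain).
July has 31 days (38 − 31 = 7 remain).
7 into August → August 7.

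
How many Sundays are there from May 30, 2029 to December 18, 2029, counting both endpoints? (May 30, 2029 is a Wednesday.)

May 30, 2029 is a Wednesday; the first Sunday on or after it is June 3, 2029 (4 days later).
From June 3, 2029 to December 18, 2029: 27 + 31 + 31 + 30 + 31 + 30 + 18 = 198 days (rest of June, July, August, September, October, November, December).
198 ÷ 7 = 28 full weeks with remainder 2, so 28 more Sundays after the first → 29.

29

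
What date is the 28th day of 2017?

January 28, 2017

28 into January → January 28.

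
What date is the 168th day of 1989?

January has 31 days (168 − 31 = 137 remain).
February has 28 days (137 − 28 = 109 remain).
March has 31 days (109 − 31 = 78 remain).
April has 30 days (78 − 30 = 48 remain).
May has 31 days (48 − 31 = 17 remain).
17 into June → June 17.

17 June 1989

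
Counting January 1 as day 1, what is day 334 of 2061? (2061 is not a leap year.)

2061-11-30

January has 31 days (334 − 31 = 303 remain).
February has 28 days (303 − 28 = 275 remain).
March has 31 days (275 − 31 = 244 remain).
April has 30 days (244 − 30 = 214 remain).
May has 31 days (214 − 31 = 183 remain).
June has 30 days (183 − 30 = 153 remain).
July has 31 days (153 − 31 = 122 remain).
August has 31 days (122 − 31 = 91 remain).
September has 30 days (91 − 30 = 61 remain).
October has 31 days (61 − 31 = 30 remain).
30 into November → November 30.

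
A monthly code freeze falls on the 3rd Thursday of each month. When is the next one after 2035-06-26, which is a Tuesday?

2035-07-19

June 2035 starts on a Friday; its first Thursday is the 7th, so the 3rd Thursday is the 21st — 2035-06-21.
That is not after 2035-06-26, so look at July 2035.
July 2035 starts on a Sunday; its first Thursday is the 5th, so the 3rd Thursday is the 19th — 2035-07-19.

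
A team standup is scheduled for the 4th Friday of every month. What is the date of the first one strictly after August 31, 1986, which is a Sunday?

September 26, 1986

August 1986 starts on a Friday; its first Friday is the 1st, so the 4th Friday is the 22nd — August 22, 1986.
That is not after August 31, 1986, so look at September 1986.
September 1986 starts on a Monday; its first Friday is the 5th, so the 4th Friday is the 26th — September 26, 1986.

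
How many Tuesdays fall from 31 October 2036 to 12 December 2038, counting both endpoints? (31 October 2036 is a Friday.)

110

31 October 2036 is a Friday; the first Tuesday on or after it is 4 November 2036 (4 days later).
From 4 November 2036 to 12 December 2038: 57 + 365 + 346 = 768 days (rest of 2036, 2037, to 12 December 2038 in 2038).
768 ÷ 7 = 109 full weeks with remainder 5, so 109 more Tuesdays after the first → 110.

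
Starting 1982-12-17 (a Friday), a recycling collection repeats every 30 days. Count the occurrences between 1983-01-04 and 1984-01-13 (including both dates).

Occurrences land 30·i days after 1982-12-17 for i = 0, 1, 2, …
1983-01-04 is 18 days after the start; 18 ÷ 30 = 0 remainder 18; since the remainder is 18, round up to i = 1. First occurrence in the window: #2 on 1983-01-16 (1×30 = 30 days in).
1984-01-13 is 392 days after the start; 392 ÷ 30 = 13 remainder 2. Last occurrence in the window: #14 on 1984-01-11.
Occurrences #2 through #14: 13 in total.

13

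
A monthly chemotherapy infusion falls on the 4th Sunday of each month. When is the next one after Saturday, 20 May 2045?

28 May 2045

May 2045 starts on a Monday; its first Sunday is the 7th, so the 4th Sunday is the 28th — 28 May 2045.
28 May 2045 is after 20 May 2045, so that is the next one.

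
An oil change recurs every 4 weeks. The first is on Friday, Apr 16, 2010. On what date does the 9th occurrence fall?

The 9th occurrence is 8 intervals after the first: 8 × 28 = 224 days after Apr 16, 2010.
Apr has 30 days — 14 days to the end of Apr leaves 210.
May has 31 days (179 left).
Jun has 30 days (149 left).
Jul has 31 days (118 left).
Aug has 31 days (87 left).
Sep has 30 days (57 left).
Oct has 31 days (26 left).
26 days into Nov → Nov 26, 2010.

Nov 26, 2010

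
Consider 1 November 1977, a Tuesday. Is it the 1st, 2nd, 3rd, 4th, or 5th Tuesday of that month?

Day 1 falls in week ⌈1/7⌉ of the month.
Days 1–7 hold the 1st Tuesday, 8–14 the 2nd, 15–21 the 3rd, 22–28 the 4th, 29–31 the 5th.
1 is in the range for the 1st.

1st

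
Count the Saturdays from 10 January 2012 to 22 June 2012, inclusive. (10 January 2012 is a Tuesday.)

23

10 January 2012 is a Tuesday; the first Saturday on or after it is 14 January 2012 (4 days later).
From 14 January 2012 to 22 June 2012: 17 + 29 + 31 + 30 + 31 + 22 = 160 days (rest of January, February, March, April, May, June).
160 ÷ 7 = 22 full weeks with remainder 6, so 22 more Saturdays after the first → 23.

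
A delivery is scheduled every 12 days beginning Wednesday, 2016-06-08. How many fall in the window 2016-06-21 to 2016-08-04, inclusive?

Occurrences land 12·i days after 2016-06-08 for i = 0, 1, 2, …
2016-06-21 is 13 days after the start; 13 ÷ 12 = 1 remainder 1; since the remainder is 1, round up to i = 2. First occurrence in the window: #3 on 2016-07-02 (2×12 = 24 days in).
2016-08-04 is 57 days after the start; 57 ÷ 12 = 4 remainder 9. Last occurrence in the window: #5 on 2016-07-26.
Occurrences #3 through #5: 3 in total.

3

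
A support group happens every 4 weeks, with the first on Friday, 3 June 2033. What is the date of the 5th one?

The 5th occurrence is 4 intervals after the first: 4 × 28 = 112 days after 3 June 2033.
June has 30 days — 27 days to the end of June leaves 85.
July has 31 days (54 left).
August has 31 days (23 left).
23 days into September → 23 September 2033.

23 September 2033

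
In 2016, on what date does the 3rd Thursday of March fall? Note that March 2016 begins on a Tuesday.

March 17, 2016

March 2016 begins on a Tuesday, so the first Thursday is March 3 (2 days later).
The 3rd Thursday is 2 weeks later: 3 + 14 = 17.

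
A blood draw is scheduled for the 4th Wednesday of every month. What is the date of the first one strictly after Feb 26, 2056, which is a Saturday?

Mar 22, 2056

Feb 2056 starts on a Tuesday; its first Wednesday is the 2nd, so the 4th Wednesday is the 23rd — Feb 23, 2056.
That is not after Feb 26, 2056, so look at Mar 2056.
Mar 2056 starts on a Wednesday; its first Wednesday is the 1st, so the 4th Wednesday is the 22nd — Mar 22, 2056.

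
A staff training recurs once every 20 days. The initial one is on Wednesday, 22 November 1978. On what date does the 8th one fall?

The 8th occurrence is 7 intervals after the first: 7 × 20 = 140 days after 22 November 1978.
November has 30 days — 8 days to the end of November leaves 132.
December has 31 days (101 left).
January has 31 days (70 left).
February has 28 days (42 left).
March has 31 days (11 left).
11 days into April → 11 April 1979.

11 April 1979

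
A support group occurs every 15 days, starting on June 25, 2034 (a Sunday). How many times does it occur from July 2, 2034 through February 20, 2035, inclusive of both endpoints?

16

Occurrences land 15·i days after June 25, 2034 for i = 0, 1, 2, …
July 2, 2034 is 7 days after the start; 7 ÷ 15 = 0 remainder 7; since the remainder is 7, round up to i = 1. First occurrence in the window: #2 on July 10, 2034 (1×15 = 15 days in).
February 20, 2035 is 240 days after the start; 240 ÷ 15 = 16 remainder 0. Last occurrence in the window: #17 on February 20, 2035.
Occurrences #2 through #17: 16 in total.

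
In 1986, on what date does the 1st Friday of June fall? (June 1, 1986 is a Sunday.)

June 6, 1986

June 1986 begins on a Sunday, so the first Friday is June 6 (5 days later).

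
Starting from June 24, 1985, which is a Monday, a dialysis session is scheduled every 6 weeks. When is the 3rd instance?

The 3rd occurrence is 2 intervals after the first: 2 × 42 = 84 days after June 24, 1985.
June has 30 days — 6 days to the end of June leaves 78.
July has 31 days (47 left).
August has 31 days (16 left).
16 days into September → September 16, 1985.

September 16, 1985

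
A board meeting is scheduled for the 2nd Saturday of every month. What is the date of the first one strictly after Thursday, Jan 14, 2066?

Jan 2066 starts on a Friday; its first Saturday is the 2nd, so the 2nd Saturday is the 9th — Jan 9, 2066.
That is not after Jan 14, 2066, so look at Feb 2066.
Feb 2066 starts on a Monday; its first Saturday is the 6th, so the 2nd Saturday is the 13th — Feb 13, 2066.

Feb 13, 2066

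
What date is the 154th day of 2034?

January has 31 days (154 − 31 = 123 remain).
February has 28 days (123 − 28 = 95 remain).
March has 31 days (95 − 31 = 64 remain).
April has 30 days (64 − 30 = 34 remain).
May has 31 days (34 − 31 = 3 remain).
3 into June → June 3.

3 June 2034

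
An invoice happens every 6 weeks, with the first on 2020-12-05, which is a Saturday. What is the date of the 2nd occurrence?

The 2nd occurrence is 1 interval after the first: 1 × 42 = 42 days after 2020-12-05.
December has 31 days — 26 days to the end of December leaves 16.
16 days into January → 2021-01-16.

2021-01-16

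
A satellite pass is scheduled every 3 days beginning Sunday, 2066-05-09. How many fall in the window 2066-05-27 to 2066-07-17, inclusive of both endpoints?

18

Occurrences land 3·i days after 2066-05-09 for i = 0, 1, 2, …
2066-05-27 is 18 days after the start; 18 ÷ 3 = 6 remainder 0. First occurrence in the window: #7 on 2066-05-27 (6×3 = 18 days in).
2066-07-17 is 69 days after the start; 69 ÷ 3 = 23 remainder 0. Last occurrence in the window: #24 on 2066-07-17.
Occurrences #7 through #24: 18 in total.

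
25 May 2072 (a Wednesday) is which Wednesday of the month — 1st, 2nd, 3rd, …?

4th

Day 25 falls in week ⌈25/7⌉ of the month.
Days 1–7 hold the 1st Wednesday, 8–14 the 2nd, 15–21 the 3rd, 22–28 the 4th, 29–31 the 5th.
25 is in the range for the 4th.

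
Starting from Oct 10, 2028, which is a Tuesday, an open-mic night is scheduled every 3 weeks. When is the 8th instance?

Mar 6, 2029

The 8th occurrence is 7 intervals after the first: 7 × 21 = 147 days after Oct 10, 2028.
Oct has 31 days — 21 days to the end of Oct leaves 126.
Nov has 30 days (96 left).
Dec has 31 days (65 left).
Jan has 31 days (34 left).
Feb has 28 days (6 left).
6 days into Mar → Mar 6, 2029.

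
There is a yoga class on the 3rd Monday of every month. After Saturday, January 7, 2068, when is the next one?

January 2068 starts on a Sunday; its first Monday is the 2nd, so the 3rd Monday is the 16th — January 16, 2068.
January 16, 2068 is after January 7, 2068, so that is the next one.

January 16, 2068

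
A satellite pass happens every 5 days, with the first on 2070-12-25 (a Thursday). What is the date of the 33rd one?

The 33rd occurrence is 32 intervals after the first: 32 × 5 = 160 days after 2070-12-25.
December has 31 days — 6 days to the end of December leaves 154.
January has 31 days (123 left).
February has 28 days (95 left).
March has 31 days (64 left).
April has 30 days (34 left).
May has 31 days (3 left).
3 days into June → 2071-06-03.

2071-06-03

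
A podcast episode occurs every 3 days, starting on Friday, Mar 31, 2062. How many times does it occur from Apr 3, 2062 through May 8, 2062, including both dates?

Occurrences land 3·i days after Mar 31, 2062 for i = 0, 1, 2, …
Apr 3, 2062 is 3 days after the start; 3 ÷ 3 = 1 remainder 0. First occurrence in the window: #2 on Apr 3, 2062 (1×3 = 3 days in).
May 8, 2062 is 38 days after the start; 38 ÷ 3 = 12 remainder 2. Last occurrence in the window: #13 on May 6, 2062.
Occurrences #2 through #13: 12 in total.

12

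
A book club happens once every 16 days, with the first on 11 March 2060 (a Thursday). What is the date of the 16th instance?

The 16th occurrence is 15 intervals after the first: 15 × 16 = 240 days after 11 March 2060.
March has 31 days — 20 days to the end of March leaves 220.
April has 30 days (190 left).
May has 31 days (159 left).
June has 30 days (129 left).
July has 31 days (98 left).
August has 31 days (67 left).
September has 30 days (37 left).
October has 31 days (6 left).
6 days into November → 6 November 2060.

6 November 2060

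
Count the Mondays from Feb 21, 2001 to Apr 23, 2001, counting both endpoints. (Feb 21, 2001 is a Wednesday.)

9

Feb 21, 2001 is a Wednesday; the first Monday on or after it is Feb 26, 2001 (5 days later).
From Feb 26, 2001 to Apr 23, 2001: 2 + 31 + 23 = 56 days (rest of Feb, Mar, Apr).
56 ÷ 7 = 8 full weeks with remainder 0, so 8 more Mondays after the first → 9.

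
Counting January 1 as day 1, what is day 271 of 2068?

Jan has 31 days (271 − 31 = 240 remain).
Feb has 29 days (240 − 29 = 211 remain).
Mar has 31 days (211 − 31 = 180 remain).
Apr has 30 days (180 − 30 = 150 remain).
May has 31 days (150 − 31 = 119 remain).
Jun has 30 days (119 − 30 = 89 remain).
Jul has 31 days (89 − 31 = 58 remain).
Aug has 31 days (58 − 31 = 27 remain).
27 into Sep → Sep 27.

Sep 27, 2068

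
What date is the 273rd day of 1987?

January has 31 days (273 − 31 = 242 remain).
February has 28 days (242 − 28 = 214 remain).
March has 31 days (214 − 31 = 183 remain).
April has 30 days (183 − 30 = 153 remain).
May has 31 days (153 − 31 = 122 remain).
June has 30 days (122 − 30 = 92 remain).
July has 31 days (92 − 31 = 61 remain).
August has 31 days (61 − 31 = 30 remain).
30 into September → September 30.

September 30, 1987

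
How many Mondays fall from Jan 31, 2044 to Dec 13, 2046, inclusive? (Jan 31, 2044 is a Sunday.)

150

Jan 31, 2044 is a Sunday; the first Monday on or after it is Feb 1, 2044 (1 day later).
From Feb 1, 2044 to Dec 13, 2046: 334 + 365 + 347 = 1046 days (rest of 2044, 2045, to Dec 13, 2046 in 2046).
1046 ÷ 7 = 149 full weeks with remainder 3, so 149 more Mondays after the first → 150.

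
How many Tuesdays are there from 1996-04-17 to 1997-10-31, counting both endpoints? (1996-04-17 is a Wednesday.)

80

1996-04-17 is a Wednesday; the first Tuesday on or after it is 1996-04-23 (6 days later).
From 1996-04-23 to 1997-10-31: 252 + 304 = 556 days (rest of 1996, to 1997-10-31 in 1997).
556 ÷ 7 = 79 full weeks with remainder 3, so 79 more Tuesdays after the first → 80.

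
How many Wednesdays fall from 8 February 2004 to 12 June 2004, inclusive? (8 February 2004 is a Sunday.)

8 February 2004 is a Sunday; the first Wednesday on or after it is 11 February 2004 (3 days later).
From 11 February 2004 to 12 June 2004: 18 + 31 + 30 + 31 + 12 = 122 days (rest of February, March, April, May, June).
122 ÷ 7 = 17 full weeks with remainder 3, so 17 more Wednesdays after the first → 18.

18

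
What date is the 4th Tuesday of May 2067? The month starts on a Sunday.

May 2067 begins on a Sunday, so the first Tuesday is May 3 (2 days later).
The 4th Tuesday is 3 weeks later: 3 + 21 = 24.

2067-05-24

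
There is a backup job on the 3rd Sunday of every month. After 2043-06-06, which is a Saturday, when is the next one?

June 2043 starts on a Monday; its first Sunday is the 7th, so the 3rd Sunday is the 21st — 2043-06-21.
2043-06-21 is after 2043-06-06, so that is the next one.

2043-06-21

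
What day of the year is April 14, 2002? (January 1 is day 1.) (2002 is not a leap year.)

Days in months before April: 31 + 28 + 31 = 90.
Plus 14 days into April → day 104.

104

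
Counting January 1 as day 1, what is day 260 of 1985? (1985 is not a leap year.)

January has 31 days (260 − 31 = 229 remain).
February has 28 days (229 − 28 = 201 remain).
March has 31 days (201 − 31 = 170 remain).
April has 30 days (170 − 30 = 140 remain).
May has 31 days (140 − 31 = 109 remain).
June has 30 days (109 − 30 = 79 remain).
July has 31 days (79 − 31 = 48 remain).
August has 31 days (48 − 31 = 17 remain).
17 into September → September 17.

17 September 1985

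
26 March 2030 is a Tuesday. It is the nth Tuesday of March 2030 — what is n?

4th

Day 26 falls in week ⌈26/7⌉ of the month.
Days 1–7 hold the 1st Tuesday, 8–14 the 2nd, 15–21 the 3rd, 22–28 the 4th, 29–31 the 5th.
26 is in the range for the 4th.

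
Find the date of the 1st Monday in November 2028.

November 2028 begins on a Wednesday, so the first Monday is November 6 (5 days later).

2028-11-06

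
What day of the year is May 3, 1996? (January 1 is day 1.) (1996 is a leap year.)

Days in months before May: 31 + 29 + 31 + 30 = 121.
Plus 3 days into May → day 124.

124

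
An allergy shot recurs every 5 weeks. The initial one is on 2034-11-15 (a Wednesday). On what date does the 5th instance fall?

2035-04-04

The 5th occurrence is 4 intervals after the first: 4 × 35 = 140 days after 2034-11-15.
November has 30 days — 15 days to the end of November leaves 125.
December has 31 days (94 left).
January has 31 days (63 left).
February has 28 days (35 left).
March has 31 days (4 left).
4 days into April → 2035-04-04.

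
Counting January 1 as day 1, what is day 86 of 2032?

Jan has 31 days (86 − 31 = 55 remain).
Feb has 29 days (55 − 29 = 26 remain).
26 into Mar → Mar 26.

Mar 26, 2032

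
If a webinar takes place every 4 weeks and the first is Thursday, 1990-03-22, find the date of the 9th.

The 9th occurrence is 8 intervals after the first: 8 × 28 = 224 days after 1990-03-22.
March has 31 days — 9 days to the end of March leaves 215.
April has 30 days (185 left).
May has 31 days (154 left).
June has 30 days (124 left).
July has 31 days (93 left).
August has 31 days (62 left).
September has 30 days (32 left).
October has 31 days (1 left).
1 day into November → 1990-11-01.

1990-11-01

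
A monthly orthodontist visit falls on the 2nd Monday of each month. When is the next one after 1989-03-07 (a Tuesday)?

1989-03-13

March 1989 starts on a Wednesday; its first Monday is the 6th, so the 2nd Monday is the 13th — 1989-03-13.
1989-03-13 is after 1989-03-07, so that is the next one.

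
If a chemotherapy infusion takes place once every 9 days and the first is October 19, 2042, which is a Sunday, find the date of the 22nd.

April 26, 2043

The 22nd occurrence is 21 intervals after the first: 21 × 9 = 189 days after October 19, 2042.
October has 31 days — 12 days to the end of October leaves 177.
November has 30 days (147 left).
December has 31 days (116 left).
January has 31 days (85 left).
February has 28 days (57 left).
March has 31 days (26 left).
26 days into April → April 26, 2043.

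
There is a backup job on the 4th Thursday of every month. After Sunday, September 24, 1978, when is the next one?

September 1978 starts on a Friday; its first Thursday is the 7th, so the 4th Thursday is the 28th — September 28, 1978.
September 28, 1978 is after September 24, 1978, so that is the next one.

September 28, 1978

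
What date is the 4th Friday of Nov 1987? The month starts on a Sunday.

Nov 27, 1987

Nov 1987 begins on a Sunday, so the first Friday is Nov 6 (5 days later).
The 4th Friday is 3 weeks later: 6 + 21 = 27.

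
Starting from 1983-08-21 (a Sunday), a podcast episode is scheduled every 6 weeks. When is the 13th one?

The 13th occurrence is 12 intervals after the first: 12 × 42 = 504 days after 1983-08-21.
August has 31 days — 10 days to the end of August leaves 494.
From end of August to end of 1983 is 122 days (372 left).
1984 has 366 days (6 left).
6 days into January → 1985-01-06.

1985-01-06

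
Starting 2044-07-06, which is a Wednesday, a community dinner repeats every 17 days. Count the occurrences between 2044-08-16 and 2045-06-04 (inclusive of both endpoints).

Occurrences land 17·i days after 2044-07-06 for i = 0, 1, 2, …
2044-08-16 is 41 days after the start; 41 ÷ 17 = 2 remainder 7; since the remainder is 7, round up to i = 3. First occurrence in the window: #4 on 2044-08-26 (3×17 = 51 days in).
2045-06-04 is 333 days after the start; 333 ÷ 17 = 19 remainder 10. Last occurrence in the window: #20 on 2045-05-25.
Occurrences #4 through #20: 17 in total.

17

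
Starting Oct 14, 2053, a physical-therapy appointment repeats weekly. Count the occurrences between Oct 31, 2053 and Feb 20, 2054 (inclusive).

Occurrences land 7·i days after Oct 14, 2053 for i = 0, 1, 2, …
Oct 31, 2053 is 17 days after the start; 17 ÷ 7 = 2 remainder 3; since the remainder is 3, round up to i = 3. First occurrence in the window: #4 on Nov 4, 2053 (3×7 = 21 days in).
Feb 20, 2054 is 129 days after the start; 129 ÷ 7 = 18 remainder 3. Last occurrence in the window: #19 on Feb 17, 2054.
Occurrences #4 through #19: 16 in total.

16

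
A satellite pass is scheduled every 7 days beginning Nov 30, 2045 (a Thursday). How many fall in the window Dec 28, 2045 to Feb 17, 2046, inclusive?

Occurrences land 7·i days after Nov 30, 2045 for i = 0, 1, 2, …
Dec 28, 2045 is 28 days after the start; 28 ÷ 7 = 4 remainder 0. First occurrence in the window: #5 on Dec 28, 2045 (4×7 = 28 days in).
Feb 17, 2046 is 79 days after the start; 79 ÷ 7 = 11 remainder 2. Last occurrence in the window: #12 on Feb 15, 2046.
Occurrences #5 through #12: 8 in total.

8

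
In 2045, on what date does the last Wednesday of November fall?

November 2045 begins on a Wednesday, so the first Wednesday is November 1.
November 2045 has 30 days. Adding weeks: 1, 8, 15, 22, 29 — the last one ≤ 30 is the 29th.

November 29, 2045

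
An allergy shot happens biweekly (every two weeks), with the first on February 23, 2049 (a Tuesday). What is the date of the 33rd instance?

The 33rd occurrence is 32 intervals after the first: 32 × 14 = 448 days after February 23, 2049.
February has 28 days — 5 days to the end of February leaves 443.
From end of February to end of 2049 is 306 days (137 left).
January has 31 days (106 left).
February has 28 days (78 left).
March has 31 days (47 left).
April has 30 days (17 left).
17 days into May → May 17, 2050.

May 17, 2050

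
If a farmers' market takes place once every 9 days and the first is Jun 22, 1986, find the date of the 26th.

Feb 2, 1987

The 26th occurrence is 25 intervals after the first: 25 × 9 = 225 days after Jun 22, 1986.
Jun has 30 days — 8 days to the end of Jun leaves 217.
Jul has 31 days (186 left).
Aug has 31 days (155 left).
Sep has 30 days (125 left).
Oct has 31 days (94 left).
Nov has 30 days (64 left).
Dec has 31 days (33 left).
Jan has 31 days (2 left).
2 days into Feb → Feb 2, 1987.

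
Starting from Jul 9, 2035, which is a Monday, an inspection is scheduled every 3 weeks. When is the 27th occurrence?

Jan 5, 2037

The 27th occurrence is 26 intervals after the first: 26 × 21 = 546 days after Jul 9, 2035.
Jul has 31 days — 22 days to the end of Jul leaves 524.
From end of Jul to end of 2035 is 153 days (371 left).
2036 has 366 days (5 left).
5 days into Jan → Jan 5, 2037.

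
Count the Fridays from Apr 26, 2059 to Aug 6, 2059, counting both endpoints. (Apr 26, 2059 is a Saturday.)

14

Apr 26, 2059 is a Saturday; the first Friday on or after it is May 2, 2059 (6 days later).
From May 2, 2059 to Aug 6, 2059: 29 + 30 + 31 + 6 = 96 days (rest of May, Jun, Jul, Aug).
96 ÷ 7 = 13 full weeks with remainder 5, so 13 more Fridays after the first → 14.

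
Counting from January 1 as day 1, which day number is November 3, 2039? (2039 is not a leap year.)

Days in months before November: 31 + 28 + 31 + 30 + 31 + 30 + 31 + 31 + 30 + 31 = 304.
Plus 3 days into November → day 307.

307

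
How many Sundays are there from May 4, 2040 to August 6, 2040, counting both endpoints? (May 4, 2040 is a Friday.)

14

May 4, 2040 is a Friday; the first Sunday on or after it is May 6, 2040 (2 days later).
From May 6, 2040 to August 6, 2040: 25 + 30 + 31 + 6 = 92 days (rest of May, June, July, August).
92 ÷ 7 = 13 full weeks with remainder 1, so 13 more Sundays after the first → 14.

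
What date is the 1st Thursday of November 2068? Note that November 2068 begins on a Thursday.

November 1, 2068

November 2068 begins on a Thursday, so the first Thursday is November 1.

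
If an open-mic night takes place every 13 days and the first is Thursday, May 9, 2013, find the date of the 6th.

Jul 13, 2013

The 6th occurrence is 5 intervals after the first: 5 × 13 = 65 days after May 9, 2013.
May has 31 days — 22 days to the end of May leaves 43.
Jun has 30 days (13 left).
13 days into Jul → Jul 13, 2013.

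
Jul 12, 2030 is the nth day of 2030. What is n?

Days in months before Jul: 31 + 28 + 31 + 30 + 31 + 30 = 181.
Plus 12 days into Jul → day 193.

193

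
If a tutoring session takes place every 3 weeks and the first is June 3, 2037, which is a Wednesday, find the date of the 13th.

The 13th occurrence is 12 intervals after the first: 12 × 21 = 252 days after June 3, 2037.
June has 30 days — 27 days to the end of June leaves 225.
July has 31 days (194 left).
August has 31 days (163 left).
September has 30 days (133 left).
October has 31 days (102 left).
November has 30 days (72 left).
December has 31 days (41 left).
January has 31 days (10 left).
10 days into February → February 10, 2038.

February 10, 2038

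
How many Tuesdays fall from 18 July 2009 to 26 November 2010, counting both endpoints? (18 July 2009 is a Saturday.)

18 July 2009 is a Saturday; the first Tuesday on or after it is 21 July 2009 (3 days later).
From 21 July 2009 to 26 November 2010: 163 + 330 = 493 days (rest of 2009, to 26 November 2010 in 2010).
493 ÷ 7 = 70 full weeks with remainder 3, so 70 more Tuesdays after the first → 71.

71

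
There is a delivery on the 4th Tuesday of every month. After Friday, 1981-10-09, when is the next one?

October 1981 starts on a Thursday; its first Tuesday is the 6th, so the 4th Tuesday is the 27th — 1981-10-27.
1981-10-27 is after 1981-10-09, so that is the next one.

1981-10-27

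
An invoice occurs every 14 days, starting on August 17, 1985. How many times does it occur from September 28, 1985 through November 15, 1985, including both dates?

Occurrences land 14·i days after August 17, 1985 for i = 0, 1, 2, …
September 28, 1985 is 42 days after the start; 42 ÷ 14 = 3 remainder 0. First occurrence in the window: #4 on September 28, 1985 (3×14 = 42 days in).
November 15, 1985 is 90 days after the start; 90 ÷ 14 = 6 remainder 6. Last occurrence in the window: #7 on November 9, 1985.
Occurrences #4 through #7: 4 in total.

4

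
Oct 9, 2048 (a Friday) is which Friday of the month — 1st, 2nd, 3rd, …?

2nd

Day 9 falls in week ⌈9/7⌉ of the month.
Days 1–7 hold the 1st Friday, 8–14 the 2nd, 15–21 the 3rd, 22–28 the 4th, 29–31 the 5th.
9 is in the range for the 2nd.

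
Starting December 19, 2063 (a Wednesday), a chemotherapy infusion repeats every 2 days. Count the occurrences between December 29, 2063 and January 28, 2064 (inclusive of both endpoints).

16

Occurrences land 2·i days after December 19, 2063 for i = 0, 1, 2, …
December 29, 2063 is 10 days after the start; 10 ÷ 2 = 5 remainder 0. First occurrence in the window: #6 on December 29, 2063 (5×2 = 10 days in).
January 28, 2064 is 40 days after the start; 40 ÷ 2 = 20 remainder 0. Last occurrence in the window: #21 on January 28, 2064.
Occurrences #6 through #21: 16 in total.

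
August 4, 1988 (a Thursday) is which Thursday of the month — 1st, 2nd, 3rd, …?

1st

Day 4 falls in week ⌈4/7⌉ of the month.
Days 1–7 hold the 1st Thursday, 8–14 the 2nd, 15–21 the 3rd, 22–28 the 4th, 29–31 the 5th.
4 is in the range for the 1st.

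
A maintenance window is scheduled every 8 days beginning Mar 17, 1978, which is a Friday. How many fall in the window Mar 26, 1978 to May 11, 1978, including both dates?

Occurrences land 8·i days after Mar 17, 1978 for i = 0, 1, 2, …
Mar 26, 1978 is 9 days after the start; 9 ÷ 8 = 1 remainder 1; since the remainder is 1, round up to i = 2. First occurrence in the window: #3 on Apr 2, 1978 (2×8 = 16 days in).
May 11, 1978 is 55 days after the start; 55 ÷ 8 = 6 remainder 7. Last occurrence in the window: #7 on May 4, 1978.
Occurrences #3 through #7: 5 in total.

5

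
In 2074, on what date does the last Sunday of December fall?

The first Sunday of December 2074 is December 2.
December 2074 has 31 days. Adding weeks: 2, 9, 16, 23, 30 — the last one ≤ 31 is the 30th.

30 December 2074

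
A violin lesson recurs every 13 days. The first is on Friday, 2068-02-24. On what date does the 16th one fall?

2068-09-06

The 16th occurrence is 15 intervals after the first: 15 × 13 = 195 days after 2068-02-24.
February has 29 days — 5 days to the end of February leaves 190.
March has 31 days (159 left).
April has 30 days (129 left).
May has 31 days (98 left).
June has 30 days (68 left).
July has 31 days (37 left).
August has 31 days (6 left).
6 days into September → 2068-09-06.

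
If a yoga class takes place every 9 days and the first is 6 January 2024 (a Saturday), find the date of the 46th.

The 46th occurrence is 45 intervals after the first: 45 × 9 = 405 days after 6 January 2024.
January has 31 days — 25 days to the end of January leaves 380.
February has 29 days (351 left).
March has 31 days (320 left).
April has 30 days (290 left).
May has 31 days (259 left).
June has 30 days (229 left).
July has 31 days (198 left).
August has 31 days (167 left).
September has 30 days (137 left).
October has 31 days (106 left).
November has 30 days (76 left).
December has 31 days (45 left).
January has 31 days (14 left).
14 days into February → 14 February 2025.

14 February 2025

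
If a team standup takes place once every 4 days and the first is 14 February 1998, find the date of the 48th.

21 August 1998

The 48th occurrence is 47 intervals after the first: 47 × 4 = 188 days after 14 February 1998.
February has 28 days — 14 days to the end of February leaves 174.
March has 31 days (143 left).
April has 30 days (113 left).
May has 31 days (82 left).
June has 30 days (52 left).
July has 31 days (21 left).
21 days into August → 21 August 1998.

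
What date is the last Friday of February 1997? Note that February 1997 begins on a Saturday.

February 1997 begins on a Saturday, so the first Friday is February 7 (6 days later).
February 1997 has 28 days. Adding weeks: 7, 14, 21, 28 — the last one ≤ 28 is the 28th.

February 28, 1997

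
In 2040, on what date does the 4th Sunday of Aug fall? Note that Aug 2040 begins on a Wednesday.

Aug 26, 2040

Aug 2040 begins on a Wednesday, so the first Sunday is Aug 5 (4 days later).
The 4th Sunday is 3 weeks later: 5 + 21 = 26.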